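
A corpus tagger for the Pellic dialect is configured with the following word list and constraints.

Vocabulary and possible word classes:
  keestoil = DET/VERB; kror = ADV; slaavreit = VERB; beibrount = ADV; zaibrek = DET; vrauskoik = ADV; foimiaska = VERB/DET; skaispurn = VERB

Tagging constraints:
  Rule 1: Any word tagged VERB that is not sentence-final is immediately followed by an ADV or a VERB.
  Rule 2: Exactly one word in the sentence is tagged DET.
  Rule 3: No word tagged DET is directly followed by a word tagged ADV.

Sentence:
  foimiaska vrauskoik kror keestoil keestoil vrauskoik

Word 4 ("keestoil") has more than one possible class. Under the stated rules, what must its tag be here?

DET

Candidates per position — 1:foimiaska {VERB,DET}; 2:vrauskoik {ADV}; 3:kror {ADV}; 4:keestoil {DET,VERB}; 5:keestoil {DET,VERB}; 6:vrauskoik {ADV}.
At position 1, choosing DET makes rule 3 impossible to satisfy; hence VERB.
At position 5, choosing DET makes rule 3 impossible to satisfy; hence VERB.
At position 4, choosing VERB makes rule 2 impossible to satisfy; hence DET.
That leaves exactly one tagging: VERB ADV ADV DET VERB ADV.
Checking: rule 1 ✓; rule 2 ✓; rule 3 ✓.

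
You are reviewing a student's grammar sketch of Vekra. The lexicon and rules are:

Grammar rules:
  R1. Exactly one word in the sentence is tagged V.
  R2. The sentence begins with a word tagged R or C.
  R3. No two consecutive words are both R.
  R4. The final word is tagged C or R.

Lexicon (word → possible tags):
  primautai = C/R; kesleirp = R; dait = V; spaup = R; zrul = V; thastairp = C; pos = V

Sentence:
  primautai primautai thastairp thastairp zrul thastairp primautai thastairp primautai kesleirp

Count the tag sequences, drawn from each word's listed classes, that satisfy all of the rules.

Candidates per position — 1:primautai {C,R}; 2:primautai {C,R}; 3:thastairp {C}; 4:thastairp {C}; 5:zrul {V}; 6:thastairp {C}; 7:primautai {C,R}; 8:thastairp {C}; 9:primautai {C,R}; 10:kesleirp {R}.
There are 16 candidate sequences in total.
Checking each against the rules leaves 6 sequences.
Count = 6.

6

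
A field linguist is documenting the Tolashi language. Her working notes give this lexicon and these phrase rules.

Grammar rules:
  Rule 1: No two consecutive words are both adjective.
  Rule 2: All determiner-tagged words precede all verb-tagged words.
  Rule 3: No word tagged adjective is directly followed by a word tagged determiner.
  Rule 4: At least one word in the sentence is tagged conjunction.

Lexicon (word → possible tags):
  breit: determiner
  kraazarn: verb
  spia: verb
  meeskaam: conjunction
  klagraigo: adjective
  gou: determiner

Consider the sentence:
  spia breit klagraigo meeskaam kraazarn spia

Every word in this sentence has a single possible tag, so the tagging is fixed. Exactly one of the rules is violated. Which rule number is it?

2

Fixed tagging: verb determiner adjective conjunction verb verb.
Checking each rule: R1 ok, R2 fails, R3 ok, R4 ok.
Only rule 2 fails.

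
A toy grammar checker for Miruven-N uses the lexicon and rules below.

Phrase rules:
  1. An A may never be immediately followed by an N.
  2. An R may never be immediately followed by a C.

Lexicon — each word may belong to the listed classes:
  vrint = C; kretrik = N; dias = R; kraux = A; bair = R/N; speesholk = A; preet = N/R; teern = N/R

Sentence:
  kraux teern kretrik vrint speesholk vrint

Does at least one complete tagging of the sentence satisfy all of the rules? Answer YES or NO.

Candidates per position — 1:kraux {A}; 2:teern {N,R}; 3:kretrik {N}; 4:vrint {C}; 5:speesholk {A}; 6:vrint {C}.
One satisfying assignment: A R N C A C.
Check: rule 1 holds; rule 2 holds.

YES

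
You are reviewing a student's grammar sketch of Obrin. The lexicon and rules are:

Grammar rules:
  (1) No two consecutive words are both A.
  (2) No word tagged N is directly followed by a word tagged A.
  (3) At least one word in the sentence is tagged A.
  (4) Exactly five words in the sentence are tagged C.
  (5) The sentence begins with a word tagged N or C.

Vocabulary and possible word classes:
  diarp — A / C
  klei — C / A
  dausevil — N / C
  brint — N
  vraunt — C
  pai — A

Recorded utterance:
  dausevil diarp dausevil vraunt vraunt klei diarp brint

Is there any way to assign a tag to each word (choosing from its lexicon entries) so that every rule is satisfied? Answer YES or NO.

YES

Candidates per position — 1:dausevil {N,C}; 2:diarp {A,C}; 3:dausevil {N,C}; 4:vraunt {C}; 5:vraunt {C}; 6:klei {C,A}; 7:diarp {A,C}; 8:brint {N}.
One satisfying assignment: C C N C C C A N.
Rule-by-rule: rule 1 ok; rule 2 ok; rule 3 ok; rule 4 ok; rule 5 ok.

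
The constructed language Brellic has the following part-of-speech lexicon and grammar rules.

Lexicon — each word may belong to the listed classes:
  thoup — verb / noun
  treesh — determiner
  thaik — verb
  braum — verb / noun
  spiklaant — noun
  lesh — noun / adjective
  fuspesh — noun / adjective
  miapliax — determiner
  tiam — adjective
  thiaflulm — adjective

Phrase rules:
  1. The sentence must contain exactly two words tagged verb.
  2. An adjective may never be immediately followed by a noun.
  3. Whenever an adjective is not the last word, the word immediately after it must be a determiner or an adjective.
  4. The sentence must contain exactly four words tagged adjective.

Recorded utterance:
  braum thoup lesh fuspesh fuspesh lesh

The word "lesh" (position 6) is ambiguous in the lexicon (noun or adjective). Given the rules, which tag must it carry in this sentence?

adjective

Candidates per position — 1:braum {verb,noun}; 2:thoup {verb,noun}; 3:lesh {noun,adjective}; 4:fuspesh {noun,adjective}; 5:fuspesh {noun,adjective}; 6:lesh {noun,adjective}.
Position 1: noun is ruled out by rule 1; that leaves verb.
Position 2: noun is ruled out by rule 1; that leaves verb.
Position 3: noun is ruled out by rule 4; that leaves adjective.
Position 4: noun is ruled out by rule 2; that leaves adjective.
Position 5: noun is ruled out by rule 2; that leaves adjective.
Position 6: noun is ruled out by rule 2; that leaves adjective.
The unique satisfying tagging is: verb verb adjective adjective adjective adjective.
Check: rule 1 ok; rule 2 ok; rule 3 ok; rule 4 ok.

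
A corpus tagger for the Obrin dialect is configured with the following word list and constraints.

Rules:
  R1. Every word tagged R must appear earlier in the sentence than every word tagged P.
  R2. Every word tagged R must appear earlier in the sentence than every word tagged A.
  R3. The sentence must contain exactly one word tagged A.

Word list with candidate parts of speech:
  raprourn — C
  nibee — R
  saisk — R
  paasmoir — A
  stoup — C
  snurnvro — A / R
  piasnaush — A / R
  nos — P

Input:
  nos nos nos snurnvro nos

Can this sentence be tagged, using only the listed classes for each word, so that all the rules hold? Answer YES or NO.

Candidates per position — 1:nos {P}; 2:nos {P}; 3:nos {P}; 4:snurnvro {A,R}; 5:nos {P}.
One satisfying assignment: P P P A P.
Rule-by-rule: rule 1 holds; rule 2 holds; rule 3 holds.

YES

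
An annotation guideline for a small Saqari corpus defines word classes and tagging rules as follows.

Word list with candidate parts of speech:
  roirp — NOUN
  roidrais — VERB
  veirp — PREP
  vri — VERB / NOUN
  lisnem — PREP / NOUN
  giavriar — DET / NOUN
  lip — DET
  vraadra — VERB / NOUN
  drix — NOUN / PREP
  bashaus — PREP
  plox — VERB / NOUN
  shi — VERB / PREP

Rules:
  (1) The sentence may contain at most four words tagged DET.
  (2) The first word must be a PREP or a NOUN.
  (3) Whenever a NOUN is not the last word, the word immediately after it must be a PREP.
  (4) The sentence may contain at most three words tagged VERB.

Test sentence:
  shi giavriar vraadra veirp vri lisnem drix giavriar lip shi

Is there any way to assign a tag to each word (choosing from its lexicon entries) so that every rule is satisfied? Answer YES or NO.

YES

Candidates per position — 1:shi {VERB,PREP}; 2:giavriar {DET,NOUN}; 3:vraadra {VERB,NOUN}; 4:veirp {PREP}; 5:vri {VERB,NOUN}; 6:lisnem {PREP,NOUN}; 7:drix {NOUN,PREP}; 8:giavriar {DET,NOUN}; 9:lip {DET}; 10:shi {VERB,PREP}.
One satisfying assignment: PREP DET NOUN PREP VERB PREP PREP DET DET VERB.
Verifying each rule — rule 1 ok; rule 2 ok; rule 3 ok; rule 4 ok.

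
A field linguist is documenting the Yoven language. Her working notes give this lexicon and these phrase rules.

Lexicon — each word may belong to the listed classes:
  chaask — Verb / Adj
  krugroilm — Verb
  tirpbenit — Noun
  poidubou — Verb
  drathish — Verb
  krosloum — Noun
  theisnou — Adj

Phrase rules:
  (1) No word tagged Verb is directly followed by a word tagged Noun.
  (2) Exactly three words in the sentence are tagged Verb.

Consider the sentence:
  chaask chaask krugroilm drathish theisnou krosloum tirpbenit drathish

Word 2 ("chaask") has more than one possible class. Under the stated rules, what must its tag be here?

Candidates per position — 1:chaask {Verb,Adj}; 2:chaask {Verb,Adj}; 3:krugroilm {Verb}; 4:drathish {Verb}; 5:theisnou {Adj}; 6:krosloum {Noun}; 7:tirpbenit {Noun}; 8:drathish {Verb}.
At position 1, choosing Verb makes rule 2 impossible to satisfy; hence Adj.
At position 2, choosing Verb makes rule 2 impossible to satisfy; hence Adj.
So the tagging must be: Adj Adj Verb Verb Adj Noun Noun Verb.
Verifying each rule — rule 1 satisfied; rule 2 satisfied.

Adj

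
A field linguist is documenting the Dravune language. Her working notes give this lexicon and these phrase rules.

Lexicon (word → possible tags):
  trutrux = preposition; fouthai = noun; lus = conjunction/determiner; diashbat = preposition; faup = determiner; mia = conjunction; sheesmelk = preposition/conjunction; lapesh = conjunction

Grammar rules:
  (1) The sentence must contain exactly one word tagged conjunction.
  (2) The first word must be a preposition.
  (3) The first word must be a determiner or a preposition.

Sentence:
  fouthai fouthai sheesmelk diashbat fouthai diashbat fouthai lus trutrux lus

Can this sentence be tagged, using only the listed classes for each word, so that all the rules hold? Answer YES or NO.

Candidates per position — 1:fouthai {noun}; 2:fouthai {noun}; 3:sheesmelk {preposition,conjunction}; 4:diashbat {preposition}; 5:fouthai {noun}; 6:diashbat {preposition}; 7:fouthai {noun}; 8:lus {conjunction,determiner}; 9:trutrux {preposition}; 10:lus {conjunction,determiner}.
Rule 2 cannot be satisfied by any choice of tags from the lexicon.
So there is no consistent tagging.

NO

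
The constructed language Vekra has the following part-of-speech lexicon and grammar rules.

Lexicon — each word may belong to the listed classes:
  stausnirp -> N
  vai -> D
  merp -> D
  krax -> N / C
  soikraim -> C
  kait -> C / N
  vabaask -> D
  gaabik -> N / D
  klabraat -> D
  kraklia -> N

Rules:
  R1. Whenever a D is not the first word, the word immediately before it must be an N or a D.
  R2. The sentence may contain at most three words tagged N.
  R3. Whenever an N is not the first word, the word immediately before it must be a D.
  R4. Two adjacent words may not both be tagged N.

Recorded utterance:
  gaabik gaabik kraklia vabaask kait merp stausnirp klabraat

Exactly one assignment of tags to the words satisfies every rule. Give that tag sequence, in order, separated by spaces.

D D N D N D N D

Candidates per position — 1:gaabik {N,D}; 2:gaabik {N,D}; 3:kraklia {N}; 4:vabaask {D}; 5:kait {C,N}; 6:merp {D}; 7:stausnirp {N}; 8:klabraat {D}.
If word 2 were N, no tagging could satisfy rule 3; so word 2 is D.
If word 5 were C, no tagging could satisfy rule 1; so word 5 is N.
If word 1 were N, no tagging could satisfy rule 2; so word 1 is D.
The unique satisfying tagging is: D D N D N D N D.
Checking: rule 1 ok; rule 2 ok; rule 3 ok; rule 4 ok.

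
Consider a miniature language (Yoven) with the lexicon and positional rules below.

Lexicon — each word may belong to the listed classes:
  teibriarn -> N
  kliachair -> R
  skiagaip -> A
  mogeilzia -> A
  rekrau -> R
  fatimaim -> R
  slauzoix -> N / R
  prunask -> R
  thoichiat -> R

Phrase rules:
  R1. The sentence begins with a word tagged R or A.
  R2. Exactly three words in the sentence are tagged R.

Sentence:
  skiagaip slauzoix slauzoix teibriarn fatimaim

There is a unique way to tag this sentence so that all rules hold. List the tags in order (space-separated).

A R R N R

Candidates per position — 1:skiagaip {A}; 2:slauzoix {N,R}; 3:slauzoix {N,R}; 4:teibriarn {N}; 5:fatimaim {R}.
Position 2: N is ruled out by rule 2; that leaves R.
Position 3: N is ruled out by rule 2; that leaves R.
The only consistent sequence is: A R R N R.
Checking: rule 1 holds; rule 2 holds.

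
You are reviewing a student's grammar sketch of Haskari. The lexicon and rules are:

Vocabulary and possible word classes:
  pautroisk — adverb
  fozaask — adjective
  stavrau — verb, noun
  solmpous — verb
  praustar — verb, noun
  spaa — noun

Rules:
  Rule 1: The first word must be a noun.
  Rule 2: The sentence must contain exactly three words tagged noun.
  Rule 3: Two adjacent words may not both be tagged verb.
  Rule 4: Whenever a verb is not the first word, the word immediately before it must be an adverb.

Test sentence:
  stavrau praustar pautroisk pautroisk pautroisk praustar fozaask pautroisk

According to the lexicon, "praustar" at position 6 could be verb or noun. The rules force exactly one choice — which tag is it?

noun

Candidates per position — 1:stavrau {verb,noun}; 2:praustar {verb,noun}; 3:pautroisk {adverb}; 4:pautroisk {adverb}; 5:pautroisk {adverb}; 6:praustar {verb,noun}; 7:fozaask {adjective}; 8:pautroisk {adverb}.
Position 1: verb is ruled out by rule 1; that leaves noun.
Position 2: verb is ruled out by rule 2; that leaves noun.
Position 6: verb is ruled out by rule 2; that leaves noun.
That leaves exactly one tagging: noun noun adverb adverb adverb noun adjective adverb.
Rule-by-rule: rule 1 ok; rule 2 ok; rule 3 ok; rule 4 ok.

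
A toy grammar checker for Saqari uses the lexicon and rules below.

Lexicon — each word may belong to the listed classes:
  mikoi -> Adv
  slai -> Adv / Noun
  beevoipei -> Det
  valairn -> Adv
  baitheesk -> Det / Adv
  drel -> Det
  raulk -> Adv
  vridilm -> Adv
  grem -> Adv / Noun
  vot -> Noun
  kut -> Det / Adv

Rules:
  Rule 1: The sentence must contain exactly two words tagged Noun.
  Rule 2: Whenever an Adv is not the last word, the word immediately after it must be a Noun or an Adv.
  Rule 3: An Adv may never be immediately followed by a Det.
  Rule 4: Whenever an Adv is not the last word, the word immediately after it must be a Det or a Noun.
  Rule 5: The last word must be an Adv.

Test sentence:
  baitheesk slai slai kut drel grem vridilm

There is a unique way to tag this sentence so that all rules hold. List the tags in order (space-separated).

Det Adv Noun Det Det Noun Adv

Candidates per position — 1:baitheesk {Det,Adv}; 2:slai {Adv,Noun}; 3:slai {Adv,Noun}; 4:kut {Det,Adv}; 5:drel {Det}; 6:grem {Adv,Noun}; 7:vridilm {Adv}.
Word 3 cannot be Adv — rule 2 would then fail for every completion. It is Noun.
Word 4 cannot be Adv — rule 2 would then fail for every completion. It is Det.
Word 6 cannot be Adv — rule 4 would then fail for every completion. It is Noun.
Word 2 cannot be Noun — rule 1 would then fail for every completion. It is Adv.
Word 1 cannot be Adv — rule 4 would then fail for every completion. It is Det.
The unique satisfying tagging is: Det Adv Noun Det Det Noun Adv.
Checking: rule 1 satisfied; rule 2 satisfied; rule 3 satisfied; rule 4 satisfied; rule 5 satisfied.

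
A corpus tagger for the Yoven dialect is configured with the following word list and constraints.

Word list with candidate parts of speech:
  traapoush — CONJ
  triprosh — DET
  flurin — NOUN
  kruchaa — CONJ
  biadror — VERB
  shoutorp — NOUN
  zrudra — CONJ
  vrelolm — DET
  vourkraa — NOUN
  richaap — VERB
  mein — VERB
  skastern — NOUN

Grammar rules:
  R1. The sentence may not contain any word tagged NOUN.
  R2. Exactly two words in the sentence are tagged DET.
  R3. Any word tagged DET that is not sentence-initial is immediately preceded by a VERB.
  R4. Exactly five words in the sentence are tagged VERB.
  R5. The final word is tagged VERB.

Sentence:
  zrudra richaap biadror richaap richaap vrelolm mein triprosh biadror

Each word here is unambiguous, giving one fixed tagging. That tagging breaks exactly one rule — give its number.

4

Fixed tagging: CONJ VERB VERB VERB VERB DET VERB DET VERB.
Rule check: R1 pass, R2 pass, R3 pass, R4 fail, R5 pass.
Only rule 4 fails.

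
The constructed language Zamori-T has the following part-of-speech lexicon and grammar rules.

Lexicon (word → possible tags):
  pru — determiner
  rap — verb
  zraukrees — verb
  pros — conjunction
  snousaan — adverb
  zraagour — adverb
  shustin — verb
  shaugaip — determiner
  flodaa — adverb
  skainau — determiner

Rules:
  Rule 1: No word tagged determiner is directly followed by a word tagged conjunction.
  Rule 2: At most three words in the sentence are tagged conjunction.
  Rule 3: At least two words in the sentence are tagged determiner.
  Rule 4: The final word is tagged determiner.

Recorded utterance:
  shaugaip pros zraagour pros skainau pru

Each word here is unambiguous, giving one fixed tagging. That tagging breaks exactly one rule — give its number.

1

Fixed tagging: determiner conjunction adverb conjunction determiner determiner.
Rule check: R1 violated, R2 holds, R3 holds, R4 holds.
Only rule 1 fails.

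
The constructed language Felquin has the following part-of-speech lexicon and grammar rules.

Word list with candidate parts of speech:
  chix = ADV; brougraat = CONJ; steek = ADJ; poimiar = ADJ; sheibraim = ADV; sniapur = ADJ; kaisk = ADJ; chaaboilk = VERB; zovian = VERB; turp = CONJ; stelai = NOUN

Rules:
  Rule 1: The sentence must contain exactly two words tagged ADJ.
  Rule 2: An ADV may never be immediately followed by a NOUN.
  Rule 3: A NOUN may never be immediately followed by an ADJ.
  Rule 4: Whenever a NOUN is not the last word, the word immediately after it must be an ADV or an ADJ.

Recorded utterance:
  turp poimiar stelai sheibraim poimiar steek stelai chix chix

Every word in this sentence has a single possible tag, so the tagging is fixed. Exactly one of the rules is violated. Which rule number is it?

1

Fixed tagging: CONJ ADJ NOUN ADV ADJ ADJ NOUN ADV ADV.
Applying the rules: R1 violated, R2 holds, R3 holds, R4 holds.
Only rule 1 fails.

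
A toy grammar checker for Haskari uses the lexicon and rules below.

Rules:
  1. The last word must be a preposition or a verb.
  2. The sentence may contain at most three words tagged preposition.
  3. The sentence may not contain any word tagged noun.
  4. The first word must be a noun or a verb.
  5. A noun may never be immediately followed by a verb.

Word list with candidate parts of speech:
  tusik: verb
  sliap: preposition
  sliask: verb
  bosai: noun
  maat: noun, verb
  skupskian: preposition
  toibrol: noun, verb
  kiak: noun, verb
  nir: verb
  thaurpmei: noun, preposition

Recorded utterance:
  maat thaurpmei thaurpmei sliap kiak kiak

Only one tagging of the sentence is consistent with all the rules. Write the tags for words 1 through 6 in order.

Candidates per position — 1:maat {noun,verb}; 2:thaurpmei {noun,preposition}; 3:thaurpmei {noun,preposition}; 4:sliap {preposition}; 5:kiak {noun,verb}; 6:kiak {noun,verb}.
Position 1: noun is ruled out by rule 3; that leaves verb.
Position 2: noun is ruled out by rule 3; that leaves preposition.
Position 3: noun is ruled out by rule 3; that leaves preposition.
Position 5: noun is ruled out by rule 3; that leaves verb.
Position 6: noun is ruled out by rule 1; that leaves verb.
So the tagging must be: verb preposition preposition preposition verb verb.
Checking: rule 1 holds; rule 2 holds; rule 3 holds; rule 4 holds; rule 5 holds.

verb preposition preposition preposition verb verb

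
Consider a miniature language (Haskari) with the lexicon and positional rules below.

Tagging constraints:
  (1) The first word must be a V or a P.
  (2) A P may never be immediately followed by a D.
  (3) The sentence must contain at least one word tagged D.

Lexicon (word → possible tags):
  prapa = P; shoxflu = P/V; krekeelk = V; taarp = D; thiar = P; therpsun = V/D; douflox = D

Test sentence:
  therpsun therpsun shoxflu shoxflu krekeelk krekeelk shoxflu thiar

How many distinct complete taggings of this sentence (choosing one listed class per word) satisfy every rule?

8

Candidates per position — 1:therpsun {V,D}; 2:therpsun {V,D}; 3:shoxflu {P,V}; 4:shoxflu {P,V}; 5:krekeelk {V}; 6:krekeelk {V}; 7:shoxflu {P,V}; 8:thiar {P}.
There are 32 candidate sequences in total.
Checking each against the rules leaves 8 sequences.
Count = 8.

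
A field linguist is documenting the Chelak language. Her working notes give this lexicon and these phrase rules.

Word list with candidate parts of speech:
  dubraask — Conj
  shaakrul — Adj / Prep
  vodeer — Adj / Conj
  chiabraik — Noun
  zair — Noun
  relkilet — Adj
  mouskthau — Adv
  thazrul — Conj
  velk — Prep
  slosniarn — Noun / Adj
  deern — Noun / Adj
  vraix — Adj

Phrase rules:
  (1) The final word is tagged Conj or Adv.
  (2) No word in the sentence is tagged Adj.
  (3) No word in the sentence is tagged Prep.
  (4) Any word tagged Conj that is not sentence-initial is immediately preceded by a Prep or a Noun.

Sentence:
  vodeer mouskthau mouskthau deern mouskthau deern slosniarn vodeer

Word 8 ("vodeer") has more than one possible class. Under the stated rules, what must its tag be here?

Conj

Candidates per position — 1:vodeer {Adj,Conj}; 2:mouskthau {Adv}; 3:mouskthau {Adv}; 4:deern {Noun,Adj}; 5:mouskthau {Adv}; 6:deern {Noun,Adj}; 7:slosniarn {Noun,Adj}; 8:vodeer {Adj,Conj}.
Position 1: Adj is ruled out by rule 2; that leaves Conj.
Position 4: Adj is ruled out by rule 2; that leaves Noun.
Position 6: Adj is ruled out by rule 2; that leaves Noun.
Position 7: Adj is ruled out by rule 2; that leaves Noun.
Position 8: Adj is ruled out by rule 1; that leaves Conj.
So the tagging must be: Conj Adv Adv Noun Adv Noun Noun Conj.
Check: rule 1 holds; rule 2 holds; rule 3 holds; rule 4 holds.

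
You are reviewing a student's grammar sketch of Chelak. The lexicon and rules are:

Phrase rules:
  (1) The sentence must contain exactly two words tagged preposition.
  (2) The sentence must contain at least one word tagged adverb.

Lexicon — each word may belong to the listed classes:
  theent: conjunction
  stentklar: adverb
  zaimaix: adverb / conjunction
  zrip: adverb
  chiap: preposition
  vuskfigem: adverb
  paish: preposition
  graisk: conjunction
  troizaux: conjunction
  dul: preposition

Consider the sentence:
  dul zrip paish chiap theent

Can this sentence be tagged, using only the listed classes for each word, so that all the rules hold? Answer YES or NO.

NO

Candidates per position — 1:dul {preposition}; 2:zrip {adverb}; 3:paish {preposition}; 4:chiap {preposition}; 5:theent {conjunction}.
Rule 1 cannot be satisfied by any choice of tags from the lexicon.
So there is no consistent tagging.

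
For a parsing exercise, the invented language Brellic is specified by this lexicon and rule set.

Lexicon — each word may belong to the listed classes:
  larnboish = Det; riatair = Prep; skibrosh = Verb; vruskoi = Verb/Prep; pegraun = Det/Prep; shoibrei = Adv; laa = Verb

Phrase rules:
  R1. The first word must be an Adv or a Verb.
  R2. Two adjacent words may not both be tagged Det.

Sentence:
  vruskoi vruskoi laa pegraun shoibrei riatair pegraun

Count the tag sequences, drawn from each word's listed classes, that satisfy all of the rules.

8

Candidates per position — 1:vruskoi {Verb,Prep}; 2:vruskoi {Verb,Prep}; 3:laa {Verb}; 4:pegraun {Det,Prep}; 5:shoibrei {Adv}; 6:riatair {Prep}; 7:pegraun {Det,Prep}.
There are 16 candidate sequences in total.
Checking each against the rules leaves 8 sequences.
Count = 8.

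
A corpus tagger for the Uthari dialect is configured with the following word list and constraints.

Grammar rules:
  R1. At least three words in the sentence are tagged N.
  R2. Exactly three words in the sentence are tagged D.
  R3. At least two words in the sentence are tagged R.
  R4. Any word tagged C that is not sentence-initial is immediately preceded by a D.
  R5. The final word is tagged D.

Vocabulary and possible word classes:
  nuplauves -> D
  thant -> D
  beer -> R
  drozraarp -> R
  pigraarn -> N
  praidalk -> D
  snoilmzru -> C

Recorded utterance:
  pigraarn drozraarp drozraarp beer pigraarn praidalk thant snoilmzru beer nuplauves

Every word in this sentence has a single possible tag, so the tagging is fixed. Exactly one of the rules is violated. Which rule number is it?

1

Fixed tagging: N R R R N D D C R D.
Applying the rules: R1 violated, R2 holds, R3 holds, R4 holds, R5 holds.
Only rule 1 fails.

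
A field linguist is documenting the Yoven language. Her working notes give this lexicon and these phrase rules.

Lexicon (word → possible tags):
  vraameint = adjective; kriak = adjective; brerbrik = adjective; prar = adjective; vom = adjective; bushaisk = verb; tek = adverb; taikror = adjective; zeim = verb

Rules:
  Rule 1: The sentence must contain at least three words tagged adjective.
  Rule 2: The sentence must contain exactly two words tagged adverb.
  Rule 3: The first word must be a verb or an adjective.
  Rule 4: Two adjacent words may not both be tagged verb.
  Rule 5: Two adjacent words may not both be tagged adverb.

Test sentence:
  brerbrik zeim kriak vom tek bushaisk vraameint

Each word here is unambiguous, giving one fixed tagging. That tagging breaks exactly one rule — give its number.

2

Fixed tagging: adjective verb adjective adjective adverb verb adjective.
Rule check: R1 ✓, R2 ✗, R3 ✓, R4 ✓, R5 ✓.
Only rule 2 fails.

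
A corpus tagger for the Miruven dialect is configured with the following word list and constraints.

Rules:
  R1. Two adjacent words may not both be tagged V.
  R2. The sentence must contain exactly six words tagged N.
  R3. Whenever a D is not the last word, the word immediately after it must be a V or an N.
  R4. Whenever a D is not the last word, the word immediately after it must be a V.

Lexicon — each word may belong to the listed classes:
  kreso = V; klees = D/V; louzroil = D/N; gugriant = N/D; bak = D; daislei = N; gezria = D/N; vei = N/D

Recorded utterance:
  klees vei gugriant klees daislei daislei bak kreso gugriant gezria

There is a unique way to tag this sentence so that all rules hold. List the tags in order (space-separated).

V N N V N N D V N N

Candidates per position — 1:klees {D,V}; 2:vei {N,D}; 3:gugriant {N,D}; 4:klees {D,V}; 5:daislei {N}; 6:daislei {N}; 7:bak {D}; 8:kreso {V}; 9:gugriant {N,D}; 10:gezria {D,N}.
At position 1, choosing D makes rule 4 impossible to satisfy; hence V.
At position 2, choosing D makes rule 2 impossible to satisfy; hence N.
At position 3, choosing D makes rule 2 impossible to satisfy; hence N.
At position 4, choosing D makes rule 4 impossible to satisfy; hence V.
At position 9, choosing D makes rule 2 impossible to satisfy; hence N.
At position 10, choosing D makes rule 2 impossible to satisfy; hence N.
That leaves exactly one tagging: V N N V N N D V N N.
Rule-by-rule: rule 1 ok; rule 2 ok; rule 3 ok; rule 4 ok.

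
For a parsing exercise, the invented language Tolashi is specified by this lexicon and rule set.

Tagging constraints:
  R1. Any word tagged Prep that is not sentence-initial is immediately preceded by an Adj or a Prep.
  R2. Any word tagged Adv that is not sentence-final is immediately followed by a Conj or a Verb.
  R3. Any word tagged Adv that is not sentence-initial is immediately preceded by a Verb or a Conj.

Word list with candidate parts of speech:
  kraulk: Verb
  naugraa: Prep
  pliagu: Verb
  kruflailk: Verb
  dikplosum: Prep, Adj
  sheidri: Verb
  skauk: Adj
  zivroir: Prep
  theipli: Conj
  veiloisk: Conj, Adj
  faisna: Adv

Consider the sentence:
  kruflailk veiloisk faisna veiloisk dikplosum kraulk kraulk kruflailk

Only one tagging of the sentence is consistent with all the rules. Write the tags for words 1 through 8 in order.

Candidates per position — 1:kruflailk {Verb}; 2:veiloisk {Conj,Adj}; 3:faisna {Adv}; 4:veiloisk {Conj,Adj}; 5:dikplosum {Prep,Adj}; 6:kraulk {Verb}; 7:kraulk {Verb}; 8:kruflailk {Verb}.
If word 2 were Adj, no tagging could satisfy rule 3; so word 2 is Conj.
If word 4 were Adj, no tagging could satisfy rule 2; so word 4 is Conj.
If word 5 were Prep, no tagging could satisfy rule 1; so word 5 is Adj.
The only consistent sequence is: Verb Conj Adv Conj Adj Verb Verb Verb.
Check: rule 1 satisfied; rule 2 satisfied; rule 3 satisfied.

Verb Conj Adv Conj Adj Verb Verb Verb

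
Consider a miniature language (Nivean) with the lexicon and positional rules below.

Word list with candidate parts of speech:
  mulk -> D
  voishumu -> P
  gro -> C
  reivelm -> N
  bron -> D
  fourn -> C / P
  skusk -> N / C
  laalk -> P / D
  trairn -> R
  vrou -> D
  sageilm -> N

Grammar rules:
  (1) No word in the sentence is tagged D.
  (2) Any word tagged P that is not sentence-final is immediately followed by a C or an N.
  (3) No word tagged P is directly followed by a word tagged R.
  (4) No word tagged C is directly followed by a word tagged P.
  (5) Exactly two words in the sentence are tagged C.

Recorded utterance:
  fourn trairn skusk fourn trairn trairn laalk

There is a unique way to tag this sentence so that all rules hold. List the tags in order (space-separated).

Candidates per position — 1:fourn {C,P}; 2:trairn {R}; 3:skusk {N,C}; 4:fourn {C,P}; 5:trairn {R}; 6:trairn {R}; 7:laalk {P,D}.
Word 1 cannot be P — rule 2 would then fail for every completion. It is C.
Word 4 cannot be P — rule 2 would then fail for every completion. It is C.
Word 7 cannot be D — rule 1 would then fail for every completion. It is P.
Word 3 cannot be C — rule 5 would then fail for every completion. It is N.
So the tagging must be: C R N C R R P.
Check: rule 1 ✓; rule 2 ✓; rule 3 ✓; rule 4 ✓; rule 5 ✓.

C R N C R R P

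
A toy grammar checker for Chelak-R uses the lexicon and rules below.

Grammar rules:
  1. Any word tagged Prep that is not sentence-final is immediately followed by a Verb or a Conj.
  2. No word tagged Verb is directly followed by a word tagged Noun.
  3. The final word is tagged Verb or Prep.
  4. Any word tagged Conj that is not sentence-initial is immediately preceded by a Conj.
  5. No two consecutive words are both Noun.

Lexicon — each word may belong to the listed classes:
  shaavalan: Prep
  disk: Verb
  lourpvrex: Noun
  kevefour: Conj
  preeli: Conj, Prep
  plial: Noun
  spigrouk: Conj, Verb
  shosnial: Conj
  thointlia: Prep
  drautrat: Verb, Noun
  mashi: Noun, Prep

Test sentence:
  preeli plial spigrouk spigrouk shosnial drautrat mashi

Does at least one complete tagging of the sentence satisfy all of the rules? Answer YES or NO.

NO

Candidates per position — 1:preeli {Conj,Prep}; 2:plial {Noun}; 3:spigrouk {Conj,Verb}; 4:spigrouk {Conj,Verb}; 5:shosnial {Conj}; 6:drautrat {Verb,Noun}; 7:mashi {Noun,Prep}.
Rule 4 cannot be satisfied by any choice of tags from the lexicon.
So there is no consistent tagging.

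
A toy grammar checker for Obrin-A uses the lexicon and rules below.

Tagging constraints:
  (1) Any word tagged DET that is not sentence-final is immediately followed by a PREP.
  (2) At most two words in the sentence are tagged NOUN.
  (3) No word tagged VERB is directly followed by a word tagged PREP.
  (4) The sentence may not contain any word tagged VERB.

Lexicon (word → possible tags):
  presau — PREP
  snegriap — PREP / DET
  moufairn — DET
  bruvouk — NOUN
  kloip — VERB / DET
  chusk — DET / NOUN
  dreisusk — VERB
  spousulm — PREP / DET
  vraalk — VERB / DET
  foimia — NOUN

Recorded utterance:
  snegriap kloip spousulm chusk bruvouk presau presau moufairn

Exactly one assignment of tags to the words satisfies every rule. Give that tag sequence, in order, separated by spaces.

Candidates per position — 1:snegriap {PREP,DET}; 2:kloip {VERB,DET}; 3:spousulm {PREP,DET}; 4:chusk {DET,NOUN}; 5:bruvouk {NOUN}; 6:presau {PREP}; 7:presau {PREP}; 8:moufairn {DET}.
Position 1: DET is ruled out by rule 1; that leaves PREP.
Position 2: VERB is ruled out by rule 4; that leaves DET.
Position 3: DET is ruled out by rule 1; that leaves PREP.
Position 4: DET is ruled out by rule 1; that leaves NOUN.
The unique satisfying tagging is: PREP DET PREP NOUN NOUN PREP PREP DET.
Verifying each rule — rule 1 satisfied; rule 2 satisfied; rule 3 satisfied; rule 4 satisfied.

PREP DET PREP NOUN NOUN PREP PREP DET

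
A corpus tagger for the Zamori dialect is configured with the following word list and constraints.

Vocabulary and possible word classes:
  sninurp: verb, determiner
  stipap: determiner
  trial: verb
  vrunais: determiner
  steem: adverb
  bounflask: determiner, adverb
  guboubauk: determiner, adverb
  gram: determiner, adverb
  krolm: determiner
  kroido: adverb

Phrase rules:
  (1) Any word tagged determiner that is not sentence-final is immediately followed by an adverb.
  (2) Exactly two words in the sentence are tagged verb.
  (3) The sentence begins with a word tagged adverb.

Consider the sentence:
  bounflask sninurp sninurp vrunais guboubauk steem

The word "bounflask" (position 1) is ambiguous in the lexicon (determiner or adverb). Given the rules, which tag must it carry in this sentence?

Candidates per position — 1:bounflask {determiner,adverb}; 2:sninurp {verb,determiner}; 3:sninurp {verb,determiner}; 4:vrunais {determiner}; 5:guboubauk {determiner,adverb}; 6:steem {adverb}.
If word 1 were determiner, no tagging could satisfy rule 1; so word 1 is adverb.
If word 2 were determiner, no tagging could satisfy rule 1; so word 2 is verb.
If word 3 were determiner, no tagging could satisfy rule 1; so word 3 is verb.
If word 5 were determiner, no tagging could satisfy rule 1; so word 5 is adverb.
The only consistent sequence is: adverb verb verb determiner adverb adverb.
Rule-by-rule: rule 1 ✓; rule 2 ✓; rule 3 ✓.

adverb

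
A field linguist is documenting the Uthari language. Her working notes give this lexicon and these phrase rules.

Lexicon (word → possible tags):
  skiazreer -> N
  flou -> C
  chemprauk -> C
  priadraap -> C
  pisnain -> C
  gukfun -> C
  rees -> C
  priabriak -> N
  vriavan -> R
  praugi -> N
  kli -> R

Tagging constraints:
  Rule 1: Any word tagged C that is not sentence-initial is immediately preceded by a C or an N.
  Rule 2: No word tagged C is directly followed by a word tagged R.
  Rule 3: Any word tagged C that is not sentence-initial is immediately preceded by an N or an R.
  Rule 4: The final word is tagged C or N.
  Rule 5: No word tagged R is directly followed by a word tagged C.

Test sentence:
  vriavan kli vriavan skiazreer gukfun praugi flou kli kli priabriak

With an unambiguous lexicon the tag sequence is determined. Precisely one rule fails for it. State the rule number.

2

Fixed tagging: R R R N C N C R R N.
Rule check: R1 ok, R2 fails, R3 ok, R4 ok, R5 ok.
Only rule 2 fails.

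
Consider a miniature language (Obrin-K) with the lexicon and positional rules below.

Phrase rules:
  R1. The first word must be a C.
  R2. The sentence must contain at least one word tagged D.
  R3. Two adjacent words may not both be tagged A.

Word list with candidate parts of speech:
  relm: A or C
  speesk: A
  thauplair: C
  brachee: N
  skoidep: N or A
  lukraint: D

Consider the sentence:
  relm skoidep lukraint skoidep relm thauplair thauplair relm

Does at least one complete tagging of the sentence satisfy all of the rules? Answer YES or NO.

YES

Candidates per position — 1:relm {A,C}; 2:skoidep {N,A}; 3:lukraint {D}; 4:skoidep {N,A}; 5:relm {A,C}; 6:thauplair {C}; 7:thauplair {C}; 8:relm {A,C}.
One satisfying assignment: C N D A C C C A.
Verifying each rule — rule 1 ✓; rule 2 ✓; rule 3 ✓.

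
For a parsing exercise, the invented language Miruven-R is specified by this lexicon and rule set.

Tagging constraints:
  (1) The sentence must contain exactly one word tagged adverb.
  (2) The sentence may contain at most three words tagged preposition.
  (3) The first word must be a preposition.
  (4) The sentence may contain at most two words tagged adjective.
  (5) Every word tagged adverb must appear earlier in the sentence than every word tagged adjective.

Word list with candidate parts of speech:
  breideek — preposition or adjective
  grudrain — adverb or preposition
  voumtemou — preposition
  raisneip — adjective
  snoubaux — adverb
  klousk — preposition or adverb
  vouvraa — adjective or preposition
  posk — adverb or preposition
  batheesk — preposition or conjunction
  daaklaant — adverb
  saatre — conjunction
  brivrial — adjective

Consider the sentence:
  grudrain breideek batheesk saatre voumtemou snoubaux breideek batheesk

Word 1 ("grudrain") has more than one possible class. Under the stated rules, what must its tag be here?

Candidates per position — 1:grudrain {adverb,preposition}; 2:breideek {preposition,adjective}; 3:batheesk {preposition,conjunction}; 4:saatre {conjunction}; 5:voumtemou {preposition}; 6:snoubaux {adverb}; 7:breideek {preposition,adjective}; 8:batheesk {preposition,conjunction}.
At position 1, choosing adverb makes rule 1 impossible to satisfy; hence preposition.
At position 2, choosing adjective makes rule 5 impossible to satisfy; hence preposition.
At position 3, choosing preposition makes rule 2 impossible to satisfy; hence conjunction.
At position 7, choosing preposition makes rule 2 impossible to satisfy; hence adjective.
At position 8, choosing preposition makes rule 2 impossible to satisfy; hence conjunction.
That leaves exactly one tagging: preposition preposition conjunction conjunction preposition adverb adjective conjunction.
Checking: rule 1 ✓; rule 2 ✓; rule 3 ✓; rule 4 ✓; rule 5 ✓.

preposition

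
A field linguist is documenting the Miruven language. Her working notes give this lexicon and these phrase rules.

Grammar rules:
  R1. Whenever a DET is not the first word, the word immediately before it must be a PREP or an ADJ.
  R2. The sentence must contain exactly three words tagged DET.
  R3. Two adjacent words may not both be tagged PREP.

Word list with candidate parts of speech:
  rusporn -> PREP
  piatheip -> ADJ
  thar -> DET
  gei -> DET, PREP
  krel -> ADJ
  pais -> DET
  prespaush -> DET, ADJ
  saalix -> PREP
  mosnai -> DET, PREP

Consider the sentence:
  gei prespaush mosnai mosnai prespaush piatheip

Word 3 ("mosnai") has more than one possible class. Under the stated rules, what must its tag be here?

DET

Candidates per position — 1:gei {DET,PREP}; 2:prespaush {DET,ADJ}; 3:mosnai {DET,PREP}; 4:mosnai {DET,PREP}; 5:prespaush {DET,ADJ}; 6:piatheip {ADJ}.
Position 3: the remaining choice is settled jointly with positions 1, 2, 4, 5 — only DET at position 3 is part of a tagging that satisfies every rule.
The only consistent sequence is: DET ADJ DET PREP DET ADJ.
Rule-by-rule: rule 1 satisfied; rule 2 satisfied; rule 3 satisfied.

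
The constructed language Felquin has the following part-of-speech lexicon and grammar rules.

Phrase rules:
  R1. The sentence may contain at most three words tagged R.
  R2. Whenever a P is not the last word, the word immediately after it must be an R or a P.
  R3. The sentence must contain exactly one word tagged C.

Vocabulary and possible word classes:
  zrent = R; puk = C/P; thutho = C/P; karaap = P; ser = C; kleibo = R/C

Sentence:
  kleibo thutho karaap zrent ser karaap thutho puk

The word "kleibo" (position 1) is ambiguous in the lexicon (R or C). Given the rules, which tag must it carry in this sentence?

Candidates per position — 1:kleibo {R,C}; 2:thutho {C,P}; 3:karaap {P}; 4:zrent {R}; 5:ser {C}; 6:karaap {P}; 7:thutho {C,P}; 8:puk {C,P}.
Position 1: tagging it C would leave rule 3 unsatisfiable, so it must be R.
Position 2: tagging it C would leave rule 3 unsatisfiable, so it must be P.
Position 7: tagging it C would leave rule 2 unsatisfiable, so it must be P.
Position 8: tagging it C would leave rule 2 unsatisfiable, so it must be P.
So the tagging must be: R P P R C P P P.
Rule-by-rule: rule 1 ✓; rule 2 ✓; rule 3 ✓.

R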